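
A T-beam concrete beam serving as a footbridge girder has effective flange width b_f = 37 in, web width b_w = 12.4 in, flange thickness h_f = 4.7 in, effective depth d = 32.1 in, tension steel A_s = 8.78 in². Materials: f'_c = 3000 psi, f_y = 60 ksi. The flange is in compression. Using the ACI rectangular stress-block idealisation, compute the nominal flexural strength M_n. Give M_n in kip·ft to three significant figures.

Tension: T = A_s f_y = 8.78 × 60 = 526.8 kips.
Try a within the flange: a = T/(0.85 f'_c b_f) = 526.8/(0.85 × 3 × 37) = 5.583 in.
a = 5.583 > h_f = 4.7 in: the block extends into the web. Split into flange-overhang and web parts.
C_f = 0.85 f'_c (b_f − b_w) h_f = 0.85 × 3 × (37 − 12.4) × 4.7 = 294.8 kips.
Remaining web compression depth: a_w = (T − C_f)/(0.85 f'_c b_w) = (526.8 − 294.8)/(0.85 × 3 × 12.4) = 7.337 in.
M_n = C_f(d − h_f/2) + (T − C_f)(d − a_w/2) = 294.8 × (32.1 − 2.35) + 232 × (32.1 − 3.6685) = 8770.3 + 6596.1 = 15366.4 kip·in.
M_n = 15366.4/12 = 1280.53 kip·ft.

M_n ≈ 1280 kip·ft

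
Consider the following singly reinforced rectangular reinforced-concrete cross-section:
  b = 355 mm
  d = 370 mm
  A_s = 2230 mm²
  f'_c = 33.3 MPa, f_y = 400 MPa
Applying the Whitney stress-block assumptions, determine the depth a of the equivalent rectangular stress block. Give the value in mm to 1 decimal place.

T = A_s f_y = 2230 × 400 = 892000 N = 892 kN.
Setting C = 0.85 f'_c a b equal to T: a = 892000/(0.85 × 33.3 × 355) = 88.8 mm.

a ≈ 88.8 mm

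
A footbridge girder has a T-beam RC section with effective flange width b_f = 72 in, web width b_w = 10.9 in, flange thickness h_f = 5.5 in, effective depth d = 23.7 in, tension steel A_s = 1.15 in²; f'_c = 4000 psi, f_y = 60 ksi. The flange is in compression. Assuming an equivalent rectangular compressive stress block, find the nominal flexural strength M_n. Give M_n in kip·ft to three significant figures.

Tension: T = A_s f_y = 1.15 × 60 = 69 kips.
Try a within the flange: a = T/(0.85 f'_c b_f) = 69/(0.85 × 4 × 72) = 0.282 in.
Since a = 0.282 ≤ h_f = 5.5 in, the stress block lies entirely in the flange; analyse as a rectangular beam of width b_f.
M_n = T(d − a/2) = 69 × (23.7 − 0.141) = 1625.6 kip·in.
M_n = 1625.6/12 = 135.47 kip·ft.

M_n ≈ 135 kip·ft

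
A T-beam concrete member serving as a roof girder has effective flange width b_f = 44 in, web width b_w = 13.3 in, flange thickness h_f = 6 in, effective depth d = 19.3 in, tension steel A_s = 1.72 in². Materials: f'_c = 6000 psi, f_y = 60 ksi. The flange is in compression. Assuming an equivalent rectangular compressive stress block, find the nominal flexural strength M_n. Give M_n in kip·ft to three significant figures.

M_n ≈ 164 kip·ft

Tension: T = A_s f_y = 1.72 × 60 = 103.2 kips.
Try a within the flange: a = T/(0.85 f'_c b_f) = 103.2/(0.85 × 6 × 44) = 0.460 in.
Since a = 0.460 ≤ h_f = 6 in, the stress block lies entirely in the flange; analyse as a rectangular beam of width b_f.
M_n = T(d − a/2) = 103.2 × (19.3 − 0.23) = 1968.0 kip·in.
M_n = 1968.0/12 = 164.00 kip·ft.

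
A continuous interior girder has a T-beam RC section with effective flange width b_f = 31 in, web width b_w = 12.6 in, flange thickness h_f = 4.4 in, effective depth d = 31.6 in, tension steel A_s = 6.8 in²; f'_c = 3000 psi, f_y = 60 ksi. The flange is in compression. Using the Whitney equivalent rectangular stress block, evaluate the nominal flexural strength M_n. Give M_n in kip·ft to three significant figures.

M_n ≈ 984 kip·ft

Tension: T = A_s f_y = 6.8 × 60 = 408 kips.
Try a within the flange: a = T/(0.85 f'_c b_f) = 408/(0.85 × 3 × 31) = 5.161 in.
a = 5.161 > h_f = 4.4 in: the block extends into the web. Split into flange-overhang and web parts.
C_f = 0.85 f'_c (b_f − b_w) h_f = 0.85 × 3 × (31 − 12.6) × 4.4 = 206.4 kips.
Remaining web compression depth: a_w = (T − C_f)/(0.85 f'_c b_w) = (408 − 206.4)/(0.85 × 3 × 12.6) = 6.275 in.
M_n = C_f(d − h_f/2) + (T − C_f)(d − a_w/2) = 206.4 × (31.6 − 2.2) + 201.6 × (31.6 − 3.1375) = 6068.2 + 5738.0 = 11806.2 kip·in.
M_n = 11806.2/12 = 983.85 kip·ft.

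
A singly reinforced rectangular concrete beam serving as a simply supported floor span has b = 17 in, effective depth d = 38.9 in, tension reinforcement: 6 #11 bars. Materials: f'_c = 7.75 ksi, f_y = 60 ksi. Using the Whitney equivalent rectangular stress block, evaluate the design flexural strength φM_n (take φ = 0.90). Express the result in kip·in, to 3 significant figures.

A_s = 6 × 1.56 = 9.36 in².
T = A_s f_y = 9.36 × 60 = 561.6 kips.
a = T/(0.85 f'_c b) = 561.6/(0.85 × 7.75 × 17) = 5.015 in.
M_n = T(d − a/2) = 561.6 × (38.9 − 2.5075) = 20438.0 kip·in.
φM_n = 0.90 × 20438.0 = 18394.2 kip·in.

φM_n ≈ 18400 kip·in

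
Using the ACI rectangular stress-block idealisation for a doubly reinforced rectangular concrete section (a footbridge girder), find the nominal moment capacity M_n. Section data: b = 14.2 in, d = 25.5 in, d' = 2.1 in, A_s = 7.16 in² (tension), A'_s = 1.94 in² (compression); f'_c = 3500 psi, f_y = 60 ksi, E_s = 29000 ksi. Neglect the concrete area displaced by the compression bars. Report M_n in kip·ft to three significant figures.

M_n ≈ 796 kip·ft

Assume both steels yield.
a = (A_s − A'_s) f_y/(0.85 f'_c b) = (7.16 − 1.94) × 60/(0.85 × 3.5 × 14.2) = 7.414 in.
c = a/β₁ = 7.414/0.85 = 8.722 in; ε'_s = 0.003(c − d')/c = 0.0023 ≥ ε_y = 0.0021, so the compression steel yields.
M_n = (A_s − A'_s) f_y (d − a/2) + A'_s f_y (d − d') = 313.2 × (25.5 − 3.707) + 116.4 × (25.5 − 2.1) = 6825.6 + 2723.8 = 9549.4 kip·in = 9549.4/12 = 795.78 kip·ft.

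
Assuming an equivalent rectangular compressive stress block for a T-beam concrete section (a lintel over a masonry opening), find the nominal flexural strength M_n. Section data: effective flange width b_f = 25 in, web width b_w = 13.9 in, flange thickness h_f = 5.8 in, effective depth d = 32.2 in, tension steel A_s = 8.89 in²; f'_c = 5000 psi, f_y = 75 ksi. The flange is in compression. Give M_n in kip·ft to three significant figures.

Tension: T = A_s f_y = 8.89 × 75 = 666.75 kips.
Try a within the flange: a = T/(0.85 f'_c b_f) = 666.75/(0.85 × 5 × 25) = 6.275 in.
a = 6.275 > h_f = 5.8 in: the block extends into the web. Split into flange-overhang and web parts.
C_f = 0.85 f'_c (b_f − b_w) h_f = 0.85 × 5 × (25 − 13.9) × 5.8 = 273.6 kips.
Remaining web compression depth: a_w = (T − C_f)/(0.85 f'_c b_w) = (666.75 − 273.6)/(0.85 × 5 × 13.9) = 6.655 in.
M_n = C_f(d − h_f/2) + (T − C_f)(d − a_w/2) = 273.6 × (32.2 − 2.9) + 393.15 × (32.2 − 3.3275) = 8016.5 + 11351.2 = 19367.7 kip·in.
M_n = 19367.7/12 = 1613.98 kip·ft.

M_n ≈ 1610 kip·ft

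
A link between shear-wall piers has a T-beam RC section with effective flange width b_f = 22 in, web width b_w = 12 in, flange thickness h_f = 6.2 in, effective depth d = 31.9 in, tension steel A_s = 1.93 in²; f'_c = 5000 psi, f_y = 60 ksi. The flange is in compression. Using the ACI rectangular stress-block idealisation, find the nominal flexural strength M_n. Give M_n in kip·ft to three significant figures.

Tension: T = A_s f_y = 1.93 × 60 = 115.8 kips.
Try a within the flange: a = T/(0.85 f'_c b_f) = 115.8/(0.85 × 5 × 22) = 1.239 in.
Since a = 1.239 ≤ h_f = 6.2 in, the stress block lies entirely in the flange; analyse as a rectangular beam of width b_f.
M_n = T(d − a/2) = 115.8 × (31.9 − 0.6195) = 3622.3 kip·in.
M_n = 3622.3/12 = 301.86 kip·ft.

M_n ≈ 302 kip·ft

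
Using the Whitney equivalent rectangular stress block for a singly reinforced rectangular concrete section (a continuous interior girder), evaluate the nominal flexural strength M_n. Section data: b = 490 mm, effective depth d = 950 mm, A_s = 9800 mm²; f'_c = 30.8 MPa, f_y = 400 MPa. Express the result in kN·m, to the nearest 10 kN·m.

T = A_s f_y = 9800 × 400 = 3920000 N = 3920 kN.
From C = T: a = T/(0.85 f'_c b) = 3920000/(0.85 × 30.8 × 490) = 305.58 mm.
M_n = T(d − a/2) = 3920 kN × (950 − 152.79) mm = 3125.06 kN·m.

M_n ≈ 3130 kN·m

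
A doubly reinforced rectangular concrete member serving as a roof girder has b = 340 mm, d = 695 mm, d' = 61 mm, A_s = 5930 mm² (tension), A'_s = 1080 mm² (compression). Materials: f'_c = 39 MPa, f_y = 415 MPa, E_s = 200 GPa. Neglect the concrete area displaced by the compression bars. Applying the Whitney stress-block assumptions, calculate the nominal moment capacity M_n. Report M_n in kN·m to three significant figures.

M_n ≈ 1500 kN·m

Assume both tension and compression steel yield.
Net tension couple steel: A_s − A'_s = 4850 mm².
a = (A_s − A'_s) f_y / (0.85 f'_c b) = 2012750/(0.85 × 39 × 340) = 178.58 mm.
c = a/β₁ = 178.58/0.771 = 231.62 mm; ε'_s = 0.003(c − d')/c = 0.0022 ≥ f_y/E_s = 0.0021, so compression steel does yield.
M_n = (A_s − A'_s) f_y (d − a/2) + A'_s f_y (d − d') = [2012750 × (695 − 89.29) + 448200 × (695 − 61)] × 10⁻⁶ = 1219.14 + 284.16 = 1503.30 kN·m.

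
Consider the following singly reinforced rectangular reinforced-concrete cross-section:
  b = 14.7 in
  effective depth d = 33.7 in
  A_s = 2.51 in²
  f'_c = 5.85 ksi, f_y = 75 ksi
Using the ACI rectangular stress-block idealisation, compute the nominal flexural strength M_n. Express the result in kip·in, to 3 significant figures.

T = A_s f_y = 2.51 × 75 = 188.25 kips.
a = T/(0.85 f'_c b) = 188.25/(0.85 × 5.85 × 14.7) = 2.575 in.
M_n = T(d − a/2) = 188.25 × (33.7 − 1.2875) = 6101.7 kip·in.

M_n ≈ 6100 kip·in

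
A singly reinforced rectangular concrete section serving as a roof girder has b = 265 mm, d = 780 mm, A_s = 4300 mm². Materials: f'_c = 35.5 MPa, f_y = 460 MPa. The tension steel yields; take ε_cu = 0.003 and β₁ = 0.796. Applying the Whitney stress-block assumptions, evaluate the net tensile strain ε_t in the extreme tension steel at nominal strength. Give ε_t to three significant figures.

ε_t ≈ 0.00453

a = A_s f_y/(0.85 f'_c b) = 247.36 mm.
β₁ = 0.796, so c = a/β₁ = 247.36/0.796 = 310.75 mm.
From the linear strain diagram with ε_cu = 0.003: ε_t = 0.003 (d − c)/c = 0.003 × (780 − 310.75)/310.75 = 0.00453.
ε_t is between 0.004 and 0.005 — transition zone.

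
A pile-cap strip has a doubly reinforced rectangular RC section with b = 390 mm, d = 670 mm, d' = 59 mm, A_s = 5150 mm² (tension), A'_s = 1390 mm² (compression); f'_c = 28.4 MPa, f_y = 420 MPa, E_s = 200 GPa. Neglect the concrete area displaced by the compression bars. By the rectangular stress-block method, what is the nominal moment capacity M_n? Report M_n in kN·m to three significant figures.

Assume both tension and compression steel yield.
Net tension couple steel: A_s − A'_s = 3760 mm².
a = (A_s − A'_s) f_y / (0.85 f'_c b) = 1579200/(0.85 × 28.4 × 390) = 167.74 mm.
c = a/β₁ = 167.74/0.847 = 198.04 mm; ε'_s = 0.003(c − d')/c = 0.0021 ≥ f_y/E_s = 0.0021, so compression steel does yield.
M_n = (A_s − A'_s) f_y (d − a/2) + A'_s f_y (d − d') = [1579200 × (670 − 83.87) + 583800 × (670 − 59)] × 10⁻⁶ = 925.62 + 356.70 = 1282.32 kN·m.

M_n ≈ 1280 kN·m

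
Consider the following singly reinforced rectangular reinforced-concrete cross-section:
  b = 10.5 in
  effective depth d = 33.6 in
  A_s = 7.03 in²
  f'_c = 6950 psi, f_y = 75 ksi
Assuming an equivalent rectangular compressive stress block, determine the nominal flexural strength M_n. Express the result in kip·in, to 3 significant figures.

T = A_s f_y = 7.03 × 75 = 527.25 kips.
a = T/(0.85 f'_c b) = 527.25/(0.85 × 6.95 × 10.5) = 8.500 in.
M_n = T(d − a/2) = 527.25 × (33.6 − 4.25) = 15474.8 kip·in.

M_n ≈ 15500 kip·in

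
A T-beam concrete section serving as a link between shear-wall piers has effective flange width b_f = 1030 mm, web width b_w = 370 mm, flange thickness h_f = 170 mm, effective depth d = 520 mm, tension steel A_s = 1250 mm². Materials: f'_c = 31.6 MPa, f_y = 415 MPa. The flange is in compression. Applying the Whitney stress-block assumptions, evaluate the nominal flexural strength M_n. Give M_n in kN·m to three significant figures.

M_n ≈ 265 kN·m

Tension: T = A_s f_y = 1250 × 415 = 518750 N.
Try a within the flange: a = T/(0.85 f'_c b_f) = 518750/(0.85 × 31.6 × 1030) = 18.75 mm.
Since a = 18.75 ≤ h_f = 170 mm, the stress block lies entirely in the flange; analyse as a rectangular beam of width b_f.
M_n = T(d − a/2) = 518750 × (520 − 9.375) = 264.89 × 10⁶ N·mm.
M_n = 264.89 kN·m.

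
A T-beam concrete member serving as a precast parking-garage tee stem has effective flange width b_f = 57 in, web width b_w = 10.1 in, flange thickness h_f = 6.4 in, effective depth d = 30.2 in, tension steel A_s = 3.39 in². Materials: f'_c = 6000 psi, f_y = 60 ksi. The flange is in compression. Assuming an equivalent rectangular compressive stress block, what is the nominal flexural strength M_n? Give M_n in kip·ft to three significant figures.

M_n ≈ 506 kip·ft

Tension: T = A_s f_y = 3.39 × 60 = 203.4 kips.
Try a within the flange: a = T/(0.85 f'_c b_f) = 203.4/(0.85 × 6 × 57) = 0.700 in.
Since a = 0.700 ≤ h_f = 6.4 in, the stress block lies entirely in the flange; analyse as a rectangular beam of width b_f.
M_n = T(d − a/2) = 203.4 × (30.2 − 0.35) = 6071.5 kip·in.
M_n = 6071.5/12 = 505.96 kip·ft.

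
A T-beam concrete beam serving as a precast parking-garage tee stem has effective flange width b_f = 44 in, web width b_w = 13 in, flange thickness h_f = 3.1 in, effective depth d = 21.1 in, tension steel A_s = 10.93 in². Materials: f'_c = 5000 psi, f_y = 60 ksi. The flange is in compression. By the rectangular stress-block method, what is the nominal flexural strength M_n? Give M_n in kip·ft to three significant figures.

Tension: T = A_s f_y = 10.93 × 60 = 655.8 kips.
Try a within the flange: a = T/(0.85 f'_c b_f) = 655.8/(0.85 × 5 × 44) = 3.507 in.
a = 3.507 > h_f = 3.1 in: the block extends into the web. Split into flange-overhang and web parts.
C_f = 0.85 f'_c (b_f − b_w) h_f = 0.85 × 5 × (44 − 13) × 3.1 = 408.4 kips.
Remaining web compression depth: a_w = (T − C_f)/(0.85 f'_c b_w) = (655.8 − 408.4)/(0.85 × 5 × 13) = 4.478 in.
M_n = C_f(d − h_f/2) + (T − C_f)(d − a_w/2) = 408.4 × (21.1 − 1.55) + 247.4 × (21.1 − 2.239) = 7984.2 + 4666.2 = 12650.4 kip·in.
M_n = 12650.4/12 = 1054.20 kip·ft.

M_n ≈ 1050 kip·ft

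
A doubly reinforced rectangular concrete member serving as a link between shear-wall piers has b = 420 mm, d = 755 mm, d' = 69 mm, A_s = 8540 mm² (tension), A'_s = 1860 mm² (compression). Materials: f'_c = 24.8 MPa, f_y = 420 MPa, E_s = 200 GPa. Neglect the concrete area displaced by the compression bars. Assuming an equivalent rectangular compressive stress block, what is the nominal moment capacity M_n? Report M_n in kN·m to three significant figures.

Assume both tension and compression steel yield.
Net tension couple steel: A_s − A'_s = 6680 mm².
a = (A_s − A'_s) f_y / (0.85 f'_c b) = 2805600/(0.85 × 24.8 × 420) = 316.89 mm.
c = a/β₁ = 316.89/0.85 = 372.81 mm; ε'_s = 0.003(c − d')/c = 0.0024 ≥ f_y/E_s = 0.0021, so compression steel does yield.
M_n = (A_s − A'_s) f_y (d − a/2) + A'_s f_y (d − d') = [2805600 × (755 − 158.445) + 781200 × (755 − 69)] × 10⁻⁶ = 1673.69 + 535.90 = 2209.59 kN·m.

M_n ≈ 2210 kN·m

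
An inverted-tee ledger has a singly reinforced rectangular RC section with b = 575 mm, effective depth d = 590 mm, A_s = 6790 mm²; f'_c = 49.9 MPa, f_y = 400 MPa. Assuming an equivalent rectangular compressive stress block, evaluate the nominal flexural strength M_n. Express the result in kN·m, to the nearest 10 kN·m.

M_n ≈ 1450 kN·m

T = A_s f_y = 6790 × 400 = 2716000 N = 2716 kN.
From C = T: a = T/(0.85 f'_c b) = 2716000/(0.85 × 49.9 × 575) = 111.36 mm.
M_n = T(d − a/2) = 2716 kN × (590 − 55.68) mm = 1451.21 kN·m.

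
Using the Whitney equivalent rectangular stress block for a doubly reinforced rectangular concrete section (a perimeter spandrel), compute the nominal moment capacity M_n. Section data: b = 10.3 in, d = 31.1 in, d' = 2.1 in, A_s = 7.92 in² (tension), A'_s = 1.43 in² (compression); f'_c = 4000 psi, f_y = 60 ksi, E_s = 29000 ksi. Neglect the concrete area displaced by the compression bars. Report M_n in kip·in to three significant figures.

M_n ≈ 12400 kip·in

Assume both steels yield.
a = (A_s − A'_s) f_y/(0.85 f'_c b) = (7.92 − 1.43) × 60/(0.85 × 4 × 10.3) = 11.119 in.
c = a/β₁ = 11.119/0.85 = 13.081 in; ε'_s = 0.003(c − d')/c = 0.0025 ≥ ε_y = 0.0021, so the compression steel yields.
M_n = (A_s − A'_s) f_y (d − a/2) + A'_s f_y (d − d') = 389.4 × (31.1 − 5.5595) + 85.8 × (31.1 − 2.1) = 9945.5 + 2488.2 = 12433.7 kip·in.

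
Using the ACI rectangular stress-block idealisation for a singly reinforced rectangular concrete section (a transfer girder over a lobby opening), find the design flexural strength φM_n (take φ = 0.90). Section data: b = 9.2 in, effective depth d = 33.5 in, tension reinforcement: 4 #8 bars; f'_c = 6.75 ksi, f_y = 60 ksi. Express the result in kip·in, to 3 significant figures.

A_s = 4 × 0.79 = 3.16 in².
T = A_s f_y = 3.16 × 60 = 189.6 kips.
a = T/(0.85 f'_c b) = 189.6/(0.85 × 6.75 × 9.2) = 3.592 in.
M_n = T(d − a/2) = 189.6 × (33.5 − 1.796) = 6011.1 kip·in.
φM_n = 0.90 × 6011.1 = 5410.0 kip·in.

φM_n ≈ 5410 kip·in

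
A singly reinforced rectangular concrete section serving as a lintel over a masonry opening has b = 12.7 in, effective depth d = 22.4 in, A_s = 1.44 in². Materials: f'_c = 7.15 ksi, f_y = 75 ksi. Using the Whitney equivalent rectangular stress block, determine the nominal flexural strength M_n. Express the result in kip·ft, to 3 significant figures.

T = A_s f_y = 1.44 × 75 = 108 kips.
a = T/(0.85 f'_c b) = 108/(0.85 × 7.15 × 12.7) = 1.399 in.
M_n = T(d − a/2) = 108 × (22.4 − 0.6995) = 2343.7 kip·in = 2343.7/12 = 195.31 kip·ft.

M_n ≈ 195 kip·ft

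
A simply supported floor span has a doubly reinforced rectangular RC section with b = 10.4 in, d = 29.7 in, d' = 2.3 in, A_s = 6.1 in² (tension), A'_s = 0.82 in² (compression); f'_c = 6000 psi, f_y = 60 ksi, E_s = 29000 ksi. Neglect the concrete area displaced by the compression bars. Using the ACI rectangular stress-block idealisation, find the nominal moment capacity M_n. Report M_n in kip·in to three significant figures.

M_n ≈ 9810 kip·in

Assume both steels yield.
a = (A_s − A'_s) f_y/(0.85 f'_c b) = (6.1 − 0.82) × 60/(0.85 × 6 × 10.4) = 5.973 in.
c = a/β₁ = 5.973/0.75 = 7.964 in; ε'_s = 0.003(c − d')/c = 0.0021 ≥ ε_y = 0.0021, so the compression steel yields.
M_n = (A_s − A'_s) f_y (d − a/2) + A'_s f_y (d − d') = 316.8 × (29.7 − 2.9865) + 49.2 × (29.7 − 2.3) = 8462.8 + 1348.1 = 9810.9 kip·in.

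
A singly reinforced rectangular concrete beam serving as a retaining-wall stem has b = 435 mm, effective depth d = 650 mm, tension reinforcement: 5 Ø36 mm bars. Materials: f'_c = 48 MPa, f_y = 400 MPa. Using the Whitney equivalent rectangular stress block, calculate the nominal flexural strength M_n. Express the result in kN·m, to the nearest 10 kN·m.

A_s = 5 × 1018 = 5090 mm².
T = A_s f_y = 5090 × 400 = 2036000 N = 2036 kN.
From C = T: a = T/(0.85 f'_c b) = 2036000/(0.85 × 48 × 435) = 114.72 mm.
M_n = T(d − a/2) = 2036 kN × (650 − 57.36) mm = 1206.62 kN·m.

M_n ≈ 1210 kN·m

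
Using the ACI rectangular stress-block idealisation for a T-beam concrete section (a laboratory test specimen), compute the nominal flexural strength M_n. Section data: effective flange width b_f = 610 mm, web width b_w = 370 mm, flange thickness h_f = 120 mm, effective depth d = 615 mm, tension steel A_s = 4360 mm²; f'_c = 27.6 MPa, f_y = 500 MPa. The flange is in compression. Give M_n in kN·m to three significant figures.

M_n ≈ 1170 kN·m

Tension: T = A_s f_y = 4360 × 500 = 2180000 N.
Try a within the flange: a = T/(0.85 f'_c b_f) = 2180000/(0.85 × 27.6 × 610) = 152.33 mm.
a = 152.33 > h_f = 120 mm: the block extends into the web. Split into flange-overhang and web parts.
C_f = 0.85 f'_c (b_f − b_w) h_f = 0.85 × 27.6 × (610 − 370) × 120 = 675648 N.
Remaining web compression depth: a_w = (T − C_f)/(0.85 f'_c b_w) = (2180000 − 675648)/(0.85 × 27.6 × 370) = 173.31 mm.
M_n = C_f(d − h_f/2) + (T − C_f)(d − a_w/2) = 675648 × (615 − 60) + 1504352 × (615 − 86.655) = 374.98 + 794.82 = 1169.80 × 10⁶ N·mm.
M_n = 1169.80 kN·m.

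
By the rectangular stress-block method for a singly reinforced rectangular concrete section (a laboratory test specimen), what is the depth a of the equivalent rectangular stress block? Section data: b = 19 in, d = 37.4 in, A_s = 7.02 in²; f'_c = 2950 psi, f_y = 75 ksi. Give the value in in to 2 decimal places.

T = A_s f_y = 7.02 × 75 = 526.5 kips.
a = T/(0.85 f'_c b) = 526.5/(0.85 × 2.95 × 19) = 11.05 in.

a ≈ 11.05 in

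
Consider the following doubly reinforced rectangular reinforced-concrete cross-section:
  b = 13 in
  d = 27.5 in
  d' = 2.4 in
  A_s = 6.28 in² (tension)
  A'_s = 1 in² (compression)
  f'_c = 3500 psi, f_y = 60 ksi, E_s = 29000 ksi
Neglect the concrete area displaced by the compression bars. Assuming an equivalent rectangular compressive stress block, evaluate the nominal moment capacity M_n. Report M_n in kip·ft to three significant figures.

Assume both steels yield.
a = (A_s − A'_s) f_y/(0.85 f'_c b) = (6.28 − 1) × 60/(0.85 × 3.5 × 13) = 8.191 in.
c = a/β₁ = 8.191/0.85 = 9.636 in; ε'_s = 0.003(c − d')/c = 0.0023 ≥ ε_y = 0.0021, so the compression steel yields.
M_n = (A_s − A'_s) f_y (d − a/2) + A'_s f_y (d − d') = 316.8 × (27.5 − 4.0955) + 60 × (27.5 − 2.4) = 7414.5 + 1506.0 = 8920.5 kip·in = 8920.5/12 = 743.38 kip·ft.

M_n ≈ 743 kip·ft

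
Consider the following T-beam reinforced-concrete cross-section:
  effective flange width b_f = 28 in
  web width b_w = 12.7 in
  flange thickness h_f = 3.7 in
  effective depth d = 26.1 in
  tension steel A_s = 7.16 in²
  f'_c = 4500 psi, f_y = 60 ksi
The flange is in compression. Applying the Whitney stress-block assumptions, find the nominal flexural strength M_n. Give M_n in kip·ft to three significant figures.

Tension: T = A_s f_y = 7.16 × 60 = 429.6 kips.
Try a within the flange: a = T/(0.85 f'_c b_f) = 429.6/(0.85 × 4.5 × 28) = 4.011 in.
a = 4.011 > h_f = 3.7 in: the block extends into the web. Split into flange-overhang and web parts.
C_f = 0.85 f'_c (b_f − b_w) h_f = 0.85 × 4.5 × (28 − 12.7) × 3.7 = 216.5 kips.
Remaining web compression depth: a_w = (T − C_f)/(0.85 f'_c b_w) = (429.6 − 216.5)/(0.85 × 4.5 × 12.7) = 4.387 in.
M_n = C_f(d − h_f/2) + (T − C_f)(d − a_w/2) = 216.5 × (26.1 − 1.85) + 213.1 × (26.1 − 2.1935) = 5250.1 + 5094.5 = 10344.6 kip·in.
M_n = 10344.6/12 = 862.05 kip·ft.

M_n ≈ 862 kip·ft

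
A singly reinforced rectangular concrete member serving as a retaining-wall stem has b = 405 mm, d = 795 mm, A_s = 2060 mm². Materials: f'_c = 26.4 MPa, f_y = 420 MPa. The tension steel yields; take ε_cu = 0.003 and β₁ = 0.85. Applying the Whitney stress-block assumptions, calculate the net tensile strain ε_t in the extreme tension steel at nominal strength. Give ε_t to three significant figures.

ε_t ≈ 0.0183

a = A_s f_y/(0.85 f'_c b) = 95.20 mm.
β₁ = 0.85, so c = a/β₁ = 95.20/0.85 = 112.00 mm.
From the linear strain diagram with ε_cu = 0.003: ε_t = 0.003 (d − c)/c = 0.003 × (795 − 112.00)/112.00 = 0.0183.
Since ε_t ≥ 0.005, the section is tension-controlled.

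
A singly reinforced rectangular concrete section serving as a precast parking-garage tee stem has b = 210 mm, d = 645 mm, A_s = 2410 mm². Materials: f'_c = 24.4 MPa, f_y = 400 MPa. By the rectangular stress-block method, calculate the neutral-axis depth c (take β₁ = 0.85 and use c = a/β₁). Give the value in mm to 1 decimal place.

c ≈ 260.4 mm

T = A_s f_y = 2410 × 400 = 964000 N = 964 kN.
Setting C = 0.85 f'_c a b equal to T: a = 964000/(0.85 × 24.4 × 210) = 221.334 mm.
With β₁ = 0.85, c = a/β₁ = 221.334/0.85 = 260.4 mm.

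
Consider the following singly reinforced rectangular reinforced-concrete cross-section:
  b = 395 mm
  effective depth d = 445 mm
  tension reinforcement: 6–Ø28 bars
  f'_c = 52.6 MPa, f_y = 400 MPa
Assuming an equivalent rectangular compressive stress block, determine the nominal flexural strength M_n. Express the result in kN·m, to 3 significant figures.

M_n ≈ 596 kN·m

A_s = 6 × 616 = 3696 mm².
T = A_s f_y = 3696 × 400 = 1478400 N = 1478.4 kN.
From C = T: a = T/(0.85 f'_c b) = 1478400/(0.85 × 52.6 × 395) = 83.71 mm.
M_n = T(d − a/2) = 1478.4 kN × (445 − 41.855) mm = 596.01 kN·m.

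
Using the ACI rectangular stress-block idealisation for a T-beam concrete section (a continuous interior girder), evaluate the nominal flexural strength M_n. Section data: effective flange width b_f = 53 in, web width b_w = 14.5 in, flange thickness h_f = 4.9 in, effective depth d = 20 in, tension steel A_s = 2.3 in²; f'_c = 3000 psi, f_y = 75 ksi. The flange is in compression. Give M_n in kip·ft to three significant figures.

M_n ≈ 278 kip·ft

Tension: T = A_s f_y = 2.3 × 75 = 172.5 kips.
Try a within the flange: a = T/(0.85 f'_c b_f) = 172.5/(0.85 × 3 × 53) = 1.276 in.
Since a = 1.276 ≤ h_f = 4.9 in, the stress block lies entirely in the flange; analyse as a rectangular beam of width b_f.
M_n = T(d − a/2) = 172.5 × (20 − 0.638) = 3339.9 kip·in.
M_n = 3339.9/12 = 278.33 kip·ft.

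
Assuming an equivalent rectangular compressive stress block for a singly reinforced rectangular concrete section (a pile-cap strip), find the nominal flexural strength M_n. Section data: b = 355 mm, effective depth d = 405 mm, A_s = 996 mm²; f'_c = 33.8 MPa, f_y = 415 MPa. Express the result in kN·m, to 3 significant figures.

T = A_s f_y = 996 × 415 = 413340 N = 413.34 kN.
From C = T: a = T/(0.85 f'_c b) = 413340/(0.85 × 33.8 × 355) = 40.53 mm.
M_n = T(d − a/2) = 413.34 kN × (405 − 20.265) mm = 159.03 kN·m.

M_n ≈ 159 kN·m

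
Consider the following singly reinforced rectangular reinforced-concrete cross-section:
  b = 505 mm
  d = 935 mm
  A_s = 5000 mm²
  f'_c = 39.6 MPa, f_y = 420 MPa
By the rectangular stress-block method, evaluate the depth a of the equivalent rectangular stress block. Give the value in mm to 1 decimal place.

a ≈ 123.5 mm

T = A_s f_y = 5000 × 420 = 2100000 N = 2100 kN.
Setting C = 0.85 f'_c a b equal to T: a = 2100000/(0.85 × 39.6 × 505) = 123.5 mm.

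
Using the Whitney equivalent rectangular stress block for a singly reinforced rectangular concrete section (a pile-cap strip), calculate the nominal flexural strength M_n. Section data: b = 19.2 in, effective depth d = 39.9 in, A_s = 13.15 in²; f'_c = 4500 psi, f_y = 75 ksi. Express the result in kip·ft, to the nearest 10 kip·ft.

T = A_s f_y = 13.15 × 75 = 986.25 kips.
a = T/(0.85 f'_c b) = 986.25/(0.85 × 4.5 × 19.2) = 13.429 in.
M_n = T(d − a/2) = 986.25 × (39.9 − 6.7145) = 32729.2 kip·in = 32729.2/12 = 2727.43 kip·ft.

M_n ≈ 2730 kip·ft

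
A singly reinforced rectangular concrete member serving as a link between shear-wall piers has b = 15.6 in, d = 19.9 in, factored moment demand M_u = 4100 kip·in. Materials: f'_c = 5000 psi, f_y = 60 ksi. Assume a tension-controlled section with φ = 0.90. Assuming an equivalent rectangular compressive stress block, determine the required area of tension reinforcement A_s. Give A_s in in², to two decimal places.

M_n = M_u/φ = 4100/0.90 = 4555.56 kip·in.
From M_n = 0.85 f'_c a b (d − a/2):
a = d − √(d² − 2M_n/(0.85 f'_c b)) = 19.9 − √(19.9² − 2 × 4555.56/(0.85 × 5 × 15.6)) = 3.819 in.
A_s = 0.85 f'_c a b / f_y = 0.85 × 5 × 3.819 × 15.6 / 60 = 4.220 in².

A_s ≈ 4.22 in²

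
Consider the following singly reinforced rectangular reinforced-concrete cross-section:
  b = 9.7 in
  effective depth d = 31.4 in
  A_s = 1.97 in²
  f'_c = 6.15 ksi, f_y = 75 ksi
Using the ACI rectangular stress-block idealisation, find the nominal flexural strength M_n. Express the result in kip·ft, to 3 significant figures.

M_n ≈ 369 kip·ft

T = A_s f_y = 1.97 × 75 = 147.75 kips.
a = T/(0.85 f'_c b) = 147.75/(0.85 × 6.15 × 9.7) = 2.914 in.
M_n = T(d − a/2) = 147.75 × (31.4 − 1.457) = 4424.1 kip·in = 4424.1/12 = 368.68 kip·ft.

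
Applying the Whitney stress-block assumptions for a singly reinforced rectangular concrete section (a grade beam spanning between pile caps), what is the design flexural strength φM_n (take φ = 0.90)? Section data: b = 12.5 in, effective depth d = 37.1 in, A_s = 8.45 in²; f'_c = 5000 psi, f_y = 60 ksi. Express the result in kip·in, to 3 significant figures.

φM_n ≈ 14800 kip·in

T = A_s f_y = 8.45 × 60 = 507 kips.
a = T/(0.85 f'_c b) = 507/(0.85 × 5 × 12.5) = 9.544 in.
M_n = T(d − a/2) = 507 × (37.1 − 4.772) = 16390.3 kip·in.
φM_n = 0.90 × 16390.3 = 14751.3 kip·in.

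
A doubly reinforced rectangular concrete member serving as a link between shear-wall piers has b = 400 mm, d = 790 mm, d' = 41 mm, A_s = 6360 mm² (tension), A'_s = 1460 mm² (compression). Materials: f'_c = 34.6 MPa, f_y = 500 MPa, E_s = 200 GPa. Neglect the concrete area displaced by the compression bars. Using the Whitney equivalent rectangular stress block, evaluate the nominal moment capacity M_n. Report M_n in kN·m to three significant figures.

M_n ≈ 2230 kN·m

Assume both tension and compression steel yield.
Net tension couple steel: A_s − A'_s = 4900 mm².
a = (A_s − A'_s) f_y / (0.85 f'_c b) = 2450000/(0.85 × 34.6 × 400) = 208.26 mm.
c = a/β₁ = 208.26/0.803 = 259.35 mm; ε'_s = 0.003(c − d')/c = 0.0025 ≥ f_y/E_s = 0.0025, so compression steel does yield.
M_n = (A_s − A'_s) f_y (d − a/2) + A'_s f_y (d − d') = [2450000 × (790 − 104.13) + 730000 × (790 − 41)] × 10⁻⁶ = 1680.38 + 546.77 = 2227.15 kN·m.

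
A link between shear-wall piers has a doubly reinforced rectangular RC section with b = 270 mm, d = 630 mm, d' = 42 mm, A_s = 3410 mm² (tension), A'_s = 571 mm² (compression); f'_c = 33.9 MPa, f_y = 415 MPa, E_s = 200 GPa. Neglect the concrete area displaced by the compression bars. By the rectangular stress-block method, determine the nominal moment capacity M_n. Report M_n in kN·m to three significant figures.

Assume both tension and compression steel yield.
Net tension couple steel: A_s − A'_s = 2839 mm².
a = (A_s − A'_s) f_y / (0.85 f'_c b) = 1178185/(0.85 × 33.9 × 270) = 151.44 mm.
c = a/β₁ = 151.44/0.808 = 187.43 mm; ε'_s = 0.003(c − d')/c = 0.0023 ≥ f_y/E_s = 0.0021, so compression steel does yield.
M_n = (A_s − A'_s) f_y (d − a/2) + A'_s f_y (d − d') = [1178185 × (630 − 75.72) + 236965 × (630 − 42)] × 10⁻⁶ = 653.04 + 139.34 = 792.38 kN·m.

M_n ≈ 792 kN·m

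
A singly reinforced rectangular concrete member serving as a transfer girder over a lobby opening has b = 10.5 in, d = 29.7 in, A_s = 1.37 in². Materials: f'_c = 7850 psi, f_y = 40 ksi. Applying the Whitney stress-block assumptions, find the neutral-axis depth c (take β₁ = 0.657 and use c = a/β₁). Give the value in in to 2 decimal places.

c ≈ 1.19 in

T = A_s f_y = 1.37 × 40 = 54.8 kips.
a = T/(0.85 f'_c b) = 54.8/(0.85 × 7.85 × 10.5) = 0.7822 in.
With β₁ = 0.657, c = a/β₁ = 0.7822/0.657 = 1.19 in.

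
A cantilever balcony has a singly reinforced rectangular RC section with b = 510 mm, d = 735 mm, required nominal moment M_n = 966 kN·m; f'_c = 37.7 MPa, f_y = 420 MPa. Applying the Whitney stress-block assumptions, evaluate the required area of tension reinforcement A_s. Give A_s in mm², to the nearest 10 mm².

With M_n = 0.85 f'_c a b (d − a/2), solve the quadratic for a:
a = d − √(d² − 2M_n/(0.85 f'_c b)) = 735 − √(735² − 2 × 966×10⁶/(0.85 × 37.7 × 510)) = 85.38 mm.
A_s = 0.85 f'_c a b / f_y = 0.85 × 37.7 × 85.38 × 510 / 420 = 3322.3 mm².

A_s ≈ 3320 mm²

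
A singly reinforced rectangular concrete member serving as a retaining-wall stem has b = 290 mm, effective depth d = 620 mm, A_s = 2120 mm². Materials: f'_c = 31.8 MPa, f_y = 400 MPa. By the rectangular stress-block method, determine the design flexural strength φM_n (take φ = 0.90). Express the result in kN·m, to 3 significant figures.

φM_n ≈ 432 kN·m

T = A_s f_y = 2120 × 400 = 848000 N = 848 kN.
From C = T: a = T/(0.85 f'_c b) = 848000/(0.85 × 31.8 × 290) = 108.18 mm.
M_n = T(d − a/2) = 848 kN × (620 − 54.09) mm = 479.89 kN·m.
φM_n = 0.90 × 479.89 = 431.90 kN·m.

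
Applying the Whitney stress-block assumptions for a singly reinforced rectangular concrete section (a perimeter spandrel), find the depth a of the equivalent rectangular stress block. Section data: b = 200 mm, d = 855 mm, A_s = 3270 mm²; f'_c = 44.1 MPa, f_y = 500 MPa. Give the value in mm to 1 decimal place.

a ≈ 218.1 mm

T = A_s f_y = 3270 × 500 = 1635000 N = 1635 kN.
Setting C = 0.85 f'_c a b equal to T: a = 1635000/(0.85 × 44.1 × 200) = 218.1 mm.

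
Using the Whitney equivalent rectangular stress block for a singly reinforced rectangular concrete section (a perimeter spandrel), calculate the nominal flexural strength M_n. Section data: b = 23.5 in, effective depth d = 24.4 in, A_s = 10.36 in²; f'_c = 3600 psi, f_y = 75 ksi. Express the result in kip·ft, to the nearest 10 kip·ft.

T = A_s f_y = 10.36 × 75 = 777 kips.
a = T/(0.85 f'_c b) = 777/(0.85 × 3.6 × 23.5) = 10.805 in.
M_n = T(d − a/2) = 777 × (24.4 − 5.4025) = 14761.1 kip·in = 14761.1/12 = 1230.09 kip·ft.

M_n ≈ 1230 kip·ft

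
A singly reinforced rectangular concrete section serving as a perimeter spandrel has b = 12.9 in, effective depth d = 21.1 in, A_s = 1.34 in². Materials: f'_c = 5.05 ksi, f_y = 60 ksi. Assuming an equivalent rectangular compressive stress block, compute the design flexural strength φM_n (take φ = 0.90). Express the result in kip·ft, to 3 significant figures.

φM_n ≈ 123 kip·ft

T = A_s f_y = 1.34 × 60 = 80.4 kips.
a = T/(0.85 f'_c b) = 80.4/(0.85 × 5.05 × 12.9) = 1.452 in.
M_n = T(d − a/2) = 80.4 × (21.1 − 0.726) = 1638.1 kip·in = 1638.1/12 = 136.51 kip·ft.
φM_n = 0.90 × 136.51 = 122.86 kip·ft.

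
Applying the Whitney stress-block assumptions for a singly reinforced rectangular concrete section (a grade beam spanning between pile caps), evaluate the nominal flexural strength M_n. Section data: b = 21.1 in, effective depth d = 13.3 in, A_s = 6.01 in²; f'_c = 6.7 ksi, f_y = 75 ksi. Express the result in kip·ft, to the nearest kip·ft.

T = A_s f_y = 6.01 × 75 = 450.75 kips.
a = T/(0.85 f'_c b) = 450.75/(0.85 × 6.7 × 21.1) = 3.751 in.
M_n = T(d − a/2) = 450.75 × (13.3 − 1.8755) = 5149.6 kip·in = 5149.6/12 = 429.13 kip·ft.

M_n ≈ 429 kip·ft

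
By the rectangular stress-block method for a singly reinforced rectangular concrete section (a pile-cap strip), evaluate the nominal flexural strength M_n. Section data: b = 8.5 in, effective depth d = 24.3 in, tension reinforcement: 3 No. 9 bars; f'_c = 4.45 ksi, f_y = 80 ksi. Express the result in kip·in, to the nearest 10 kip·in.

M_n ≈ 4940 kip·in

A_s = 3 × 1 = 3 in².
T = A_s f_y = 3 × 80 = 240 kips.
a = T/(0.85 f'_c b) = 240/(0.85 × 4.45 × 8.5) = 7.465 in.
M_n = T(d − a/2) = 240 × (24.3 − 3.7325) = 4936.2 kip·in.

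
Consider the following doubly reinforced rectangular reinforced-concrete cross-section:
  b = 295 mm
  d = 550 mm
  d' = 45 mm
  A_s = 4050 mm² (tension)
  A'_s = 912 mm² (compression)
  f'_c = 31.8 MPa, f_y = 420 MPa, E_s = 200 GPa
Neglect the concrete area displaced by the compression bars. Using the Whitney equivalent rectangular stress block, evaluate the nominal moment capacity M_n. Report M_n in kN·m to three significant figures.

M_n ≈ 809 kN·m

Assume both tension and compression steel yield.
Net tension couple steel: A_s − A'_s = 3138 mm².
a = (A_s − A'_s) f_y / (0.85 f'_c b) = 1317960/(0.85 × 31.8 × 295) = 165.29 mm.
c = a/β₁ = 165.29/0.823 = 200.84 mm; ε'_s = 0.003(c − d')/c = 0.0023 ≥ f_y/E_s = 0.0021, so compression steel does yield.
M_n = (A_s − A'_s) f_y (d − a/2) + A'_s f_y (d − d') = [1317960 × (550 − 82.645) + 383040 × (550 − 45)] × 10⁻⁶ = 615.96 + 193.44 = 809.40 kN·m.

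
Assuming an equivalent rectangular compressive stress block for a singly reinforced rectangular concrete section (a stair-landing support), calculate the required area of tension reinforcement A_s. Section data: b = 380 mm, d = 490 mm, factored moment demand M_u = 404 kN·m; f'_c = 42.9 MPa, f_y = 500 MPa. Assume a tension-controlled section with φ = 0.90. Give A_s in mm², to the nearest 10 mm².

M_n = M_u/φ = 404/0.90 = 448.889 kN·m.
With M_n = 0.85 f'_c a b (d − a/2), solve the quadratic for a:
a = d − √(d² − 2M_n/(0.85 f'_c b)) = 490 − √(490² − 2 × 448.889×10⁶/(0.85 × 42.9 × 380)) = 71.30 mm.
A_s = 0.85 f'_c a b / f_y = 0.85 × 42.9 × 71.30 × 380 / 500 = 1976.0 mm².

A_s ≈ 1980 mm²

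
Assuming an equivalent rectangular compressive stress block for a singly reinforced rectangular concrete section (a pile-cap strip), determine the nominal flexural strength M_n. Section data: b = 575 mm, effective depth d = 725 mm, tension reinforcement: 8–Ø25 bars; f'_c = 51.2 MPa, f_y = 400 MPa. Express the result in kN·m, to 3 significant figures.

M_n ≈ 1090 kN·m

A_s = 8 × 491 = 3928 mm².
T = A_s f_y = 3928 × 400 = 1571200 N = 1571.2 kN.
From C = T: a = T/(0.85 f'_c b) = 1571200/(0.85 × 51.2 × 575) = 62.79 mm.
M_n = T(d − a/2) = 1571.2 kN × (725 − 31.395) mm = 1089.79 kN·m.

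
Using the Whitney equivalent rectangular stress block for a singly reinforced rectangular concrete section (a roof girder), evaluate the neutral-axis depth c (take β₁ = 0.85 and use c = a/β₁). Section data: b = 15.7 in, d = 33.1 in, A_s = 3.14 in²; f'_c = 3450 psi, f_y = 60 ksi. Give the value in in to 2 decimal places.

T = A_s f_y = 3.14 × 60 = 188.4 kips.
a = T/(0.85 f'_c b) = 188.4/(0.85 × 3.45 × 15.7) = 4.0921 in.
With β₁ = 0.85, c = a/β₁ = 4.0921/0.85 = 4.81 in.

c ≈ 4.81 in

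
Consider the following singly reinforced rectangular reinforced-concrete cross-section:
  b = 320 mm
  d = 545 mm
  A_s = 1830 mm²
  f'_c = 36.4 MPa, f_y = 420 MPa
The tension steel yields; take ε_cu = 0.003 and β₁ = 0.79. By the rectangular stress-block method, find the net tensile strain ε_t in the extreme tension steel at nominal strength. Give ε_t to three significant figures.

ε_t ≈ 0.0136

a = A_s f_y/(0.85 f'_c b) = 77.63 mm.
β₁ = 0.79, so c = a/β₁ = 77.63/0.79 = 98.27 mm.
From the linear strain diagram with ε_cu = 0.003: ε_t = 0.003 (d − c)/c = 0.003 × (545 − 98.27)/98.27 = 0.0136.
Since ε_t ≥ 0.005, the section is tension-controlled.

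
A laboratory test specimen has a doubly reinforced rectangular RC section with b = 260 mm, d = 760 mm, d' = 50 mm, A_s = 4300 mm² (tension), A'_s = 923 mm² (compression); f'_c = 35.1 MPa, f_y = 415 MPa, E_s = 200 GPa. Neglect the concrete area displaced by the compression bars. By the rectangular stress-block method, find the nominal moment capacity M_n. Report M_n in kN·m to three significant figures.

M_n ≈ 1210 kN·m

Assume both tension and compression steel yield.
Net tension couple steel: A_s − A'_s = 3377 mm².
a = (A_s − A'_s) f_y / (0.85 f'_c b) = 1401455/(0.85 × 35.1 × 260) = 180.67 mm.
c = a/β₁ = 180.67/0.799 = 226.12 mm; ε'_s = 0.003(c − d')/c = 0.0023 ≥ f_y/E_s = 0.0021, so compression steel does yield.
M_n = (A_s − A'_s) f_y (d − a/2) + A'_s f_y (d − d') = [1401455 × (760 − 90.335) + 383045 × (760 − 50)] × 10⁻⁶ = 938.51 + 271.96 = 1210.47 kN·m.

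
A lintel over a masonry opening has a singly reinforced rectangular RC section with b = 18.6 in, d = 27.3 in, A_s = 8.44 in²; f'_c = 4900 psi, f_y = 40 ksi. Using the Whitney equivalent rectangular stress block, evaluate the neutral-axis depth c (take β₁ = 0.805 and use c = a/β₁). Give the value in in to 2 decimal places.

c ≈ 5.41 in

T = A_s f_y = 8.44 × 40 = 337.6 kips.
a = T/(0.85 f'_c b) = 337.6/(0.85 × 4.9 × 18.6) = 4.3579 in.
With β₁ = 0.805, c = a/β₁ = 4.3579/0.805 = 5.41 in.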